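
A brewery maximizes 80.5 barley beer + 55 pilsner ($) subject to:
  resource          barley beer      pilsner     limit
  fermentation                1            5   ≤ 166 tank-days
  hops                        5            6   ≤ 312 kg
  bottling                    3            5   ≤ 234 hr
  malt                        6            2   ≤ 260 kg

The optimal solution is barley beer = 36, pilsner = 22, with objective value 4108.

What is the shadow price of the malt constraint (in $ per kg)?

8

Binding: hops and malt. Non-binding: fermentation (20 unused), bottling (16 unused).
Slack constraints have shadow price 0 (complementary slackness).
Dual feasibility on the basic columns requires 5·y_hops + 6·y_malt = 80.5, 6·y_hops + 2·y_malt = 55.
Solving: y_hops = 6.5, y_malt = 8.
Shadow price of malt = 8.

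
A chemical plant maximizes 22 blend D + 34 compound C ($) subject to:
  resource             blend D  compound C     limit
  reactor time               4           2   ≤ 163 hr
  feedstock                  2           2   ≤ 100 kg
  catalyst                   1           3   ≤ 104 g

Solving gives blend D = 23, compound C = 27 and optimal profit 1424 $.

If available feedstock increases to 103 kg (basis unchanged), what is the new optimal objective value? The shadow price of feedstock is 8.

1448

Δb = 3, so new z* = 1424 + (8)·(3) = 1424 + 24 = 1448.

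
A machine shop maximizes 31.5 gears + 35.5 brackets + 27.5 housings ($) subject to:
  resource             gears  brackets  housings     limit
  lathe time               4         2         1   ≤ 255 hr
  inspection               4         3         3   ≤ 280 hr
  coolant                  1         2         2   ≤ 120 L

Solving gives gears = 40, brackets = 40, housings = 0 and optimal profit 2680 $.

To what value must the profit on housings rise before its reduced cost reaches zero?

35.5

Binding: inspection and coolant. Non-binding: lathe time (15 unused).
Since lathe time is not tight, its dual is 0.
From A_Bᵀ y = c: 4·y_inspection + 1·y_coolant = 31.5; 3·y_inspection + 2·y_coolant = 35.5.
Solving: y_inspection = 5.5, y_coolant = 9.5.
housings enters the basis when its profit ≥ yᵀa₃ = 5.5·3 + 9.5·2 = 35.5.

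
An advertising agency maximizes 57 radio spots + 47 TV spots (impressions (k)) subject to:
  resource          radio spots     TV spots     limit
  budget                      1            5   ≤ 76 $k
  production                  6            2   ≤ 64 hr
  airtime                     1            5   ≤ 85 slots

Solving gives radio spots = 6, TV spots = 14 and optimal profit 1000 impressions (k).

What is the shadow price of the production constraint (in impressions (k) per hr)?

8.5

At the optimum: budget uses 76 of 76 (binding); production uses 64 of 64 (binding); airtime uses 76 of 85 (slack = 9).
By complementary slackness, y = 0 for the non-binding constraint.
The binding rows give the dual system: 1·y_budget + 6·y_production = 57 and 5·y_budget + 2·y_production = 47.
→ y_budget = 6 and y_production = 8.5.
Shadow price of production = 8.5.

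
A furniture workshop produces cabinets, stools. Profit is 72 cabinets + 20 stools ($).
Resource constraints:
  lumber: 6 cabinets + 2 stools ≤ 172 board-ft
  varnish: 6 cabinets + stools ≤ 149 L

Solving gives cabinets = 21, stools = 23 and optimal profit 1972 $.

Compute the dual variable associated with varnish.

Check each constraint at x*: lumber 172/172 (tight); varnish 149/149 (tight).
The binding rows give the dual system: 6·y_lumber + 6·y_varnish = 72 and 2·y_lumber + 1·y_varnish = 20.
Solving: y_lumber = 8, y_varnish = 4.
Shadow price of varnish = 4.

4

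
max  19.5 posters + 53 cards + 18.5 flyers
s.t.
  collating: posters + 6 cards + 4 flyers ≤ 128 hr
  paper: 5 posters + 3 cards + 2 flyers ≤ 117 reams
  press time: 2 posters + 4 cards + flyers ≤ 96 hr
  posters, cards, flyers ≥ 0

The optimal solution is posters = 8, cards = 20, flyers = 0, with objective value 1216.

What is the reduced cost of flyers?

At the optimum: collating uses 128 of 128 (binding); paper uses 100 of 117 (slack = 17); press time uses 96 of 96 (binding).
Slack constraints have shadow price 0 (complementary slackness).
The binding rows give the dual system: 1·y_collating + 2·y_press time = 19.5 and 6·y_collating + 4·y_press time = 53.
→ y_collating = 3.5 and y_press time = 8.
Reduced cost of flyers: c₃ − yᵀa₃ = 18.5 − (3.5·4 + 8·1) = 18.5 − 22 = -3.5.

-3.5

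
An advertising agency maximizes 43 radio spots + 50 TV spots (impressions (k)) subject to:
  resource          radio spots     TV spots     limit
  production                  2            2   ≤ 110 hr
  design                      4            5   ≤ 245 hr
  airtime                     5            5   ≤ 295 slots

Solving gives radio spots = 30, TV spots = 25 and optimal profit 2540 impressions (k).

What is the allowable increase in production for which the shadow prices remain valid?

8

Binding constraints: production, design. The basis is B = [[2,2],[4,5]] with det 2.
Per unit increase in production, x* moves by d = (2.5, -2).
The basis stays optimal until airtime becomes binding; allowable increase = 8 hr.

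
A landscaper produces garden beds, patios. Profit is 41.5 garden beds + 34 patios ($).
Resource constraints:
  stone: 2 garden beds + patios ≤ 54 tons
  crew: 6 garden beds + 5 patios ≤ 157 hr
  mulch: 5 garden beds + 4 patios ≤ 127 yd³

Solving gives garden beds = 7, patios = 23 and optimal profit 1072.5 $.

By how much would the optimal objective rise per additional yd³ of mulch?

3.5

At the optimum: stone uses 37 of 54 (slack = 17); crew uses 157 of 157 (binding); mulch uses 127 of 127 (binding).
Slack constraints have shadow price 0 (complementary slackness).
From A_Bᵀ y = c: 6·y_crew + 5·y_mulch = 41.5; 5·y_crew + 4·y_mulch = 34.
This yields shadow prices y_crew = 4, y_mulch = 3.5.
Shadow price of mulch = 3.5.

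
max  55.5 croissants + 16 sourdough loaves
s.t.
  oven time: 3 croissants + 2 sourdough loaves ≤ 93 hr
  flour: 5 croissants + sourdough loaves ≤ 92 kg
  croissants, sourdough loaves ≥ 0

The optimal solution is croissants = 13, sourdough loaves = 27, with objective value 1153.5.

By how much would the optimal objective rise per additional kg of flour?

9

Check each constraint at x*: oven time 93/93 (tight); flour 92/92 (tight).
The binding rows give the dual system: 3·y_oven time + 5·y_flour = 55.5 and 2·y_oven time + 1·y_flour = 16.
→ y_oven time = 3.5 and y_flour = 9.
Shadow price of flour = 9.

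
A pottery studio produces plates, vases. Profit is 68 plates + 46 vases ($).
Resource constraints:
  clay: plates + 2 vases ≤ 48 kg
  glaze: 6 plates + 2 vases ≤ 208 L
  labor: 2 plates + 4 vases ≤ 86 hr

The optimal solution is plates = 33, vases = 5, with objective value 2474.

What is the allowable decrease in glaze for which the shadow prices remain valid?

Binding constraints: glaze, labor. The basis is B = [[6,2],[2,4]] with det 20.
Per unit decrease in glaze, x* moves by d = (-0.2, 0.1).
The basis stays optimal until plates reaches 0; allowable decrease = 165 L.

165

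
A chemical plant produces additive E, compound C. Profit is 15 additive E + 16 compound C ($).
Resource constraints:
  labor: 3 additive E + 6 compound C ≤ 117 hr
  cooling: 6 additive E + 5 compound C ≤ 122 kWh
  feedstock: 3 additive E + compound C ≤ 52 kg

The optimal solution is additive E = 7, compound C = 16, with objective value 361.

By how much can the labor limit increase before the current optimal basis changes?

29.4

Binding constraints: labor, cooling. The basis is B = [[3,6],[6,5]] with det -21.
Per unit increase in labor, x* moves by d = (-0.2381, 0.2857).
The basis stays optimal until additive E reaches 0; allowable increase = 29.4 hr.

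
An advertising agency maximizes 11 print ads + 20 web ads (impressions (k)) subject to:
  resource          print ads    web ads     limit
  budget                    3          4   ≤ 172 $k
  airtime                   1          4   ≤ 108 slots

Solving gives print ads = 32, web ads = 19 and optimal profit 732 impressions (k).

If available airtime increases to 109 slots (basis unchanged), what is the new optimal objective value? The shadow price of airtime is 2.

734

Δb = 1, so new z* = 732 + (2)·(1) = 732 + 2 = 734.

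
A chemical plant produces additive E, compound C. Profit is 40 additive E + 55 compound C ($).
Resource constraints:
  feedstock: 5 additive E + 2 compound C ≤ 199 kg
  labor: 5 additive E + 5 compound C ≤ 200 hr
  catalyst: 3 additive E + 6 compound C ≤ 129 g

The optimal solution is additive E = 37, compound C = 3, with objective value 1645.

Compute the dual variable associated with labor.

Binding: labor and catalyst. Non-binding: feedstock (8 unused).
Slack constraints have shadow price 0 (complementary slackness).
From A_Bᵀ y = c: 5·y_labor + 3·y_catalyst = 40; 5·y_labor + 6·y_catalyst = 55.
Solving: y_labor = 5, y_catalyst = 5.
Shadow price of labor = 5.

5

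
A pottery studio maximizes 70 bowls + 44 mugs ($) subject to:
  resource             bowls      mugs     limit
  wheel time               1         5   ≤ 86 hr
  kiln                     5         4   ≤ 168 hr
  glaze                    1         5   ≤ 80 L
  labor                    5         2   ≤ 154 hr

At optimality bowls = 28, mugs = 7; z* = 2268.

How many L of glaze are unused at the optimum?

glaze used = 1·28 + 5·7 = 63; slack = 80 − 63 = 17.

17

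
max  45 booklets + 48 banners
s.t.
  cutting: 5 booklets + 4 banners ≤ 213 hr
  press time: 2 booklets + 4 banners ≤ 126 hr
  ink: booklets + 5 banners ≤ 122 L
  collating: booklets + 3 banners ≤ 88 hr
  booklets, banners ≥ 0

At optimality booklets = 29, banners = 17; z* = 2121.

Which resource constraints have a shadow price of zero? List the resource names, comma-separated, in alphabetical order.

cutting: 213/213 (binding)
press time: 126/126 (binding)
ink: 114/122 (slack 8)
collating: 80/88 (slack 8)
By complementary slackness, a constraint with positive slack has shadow price 0 → collating, ink.

collating, ink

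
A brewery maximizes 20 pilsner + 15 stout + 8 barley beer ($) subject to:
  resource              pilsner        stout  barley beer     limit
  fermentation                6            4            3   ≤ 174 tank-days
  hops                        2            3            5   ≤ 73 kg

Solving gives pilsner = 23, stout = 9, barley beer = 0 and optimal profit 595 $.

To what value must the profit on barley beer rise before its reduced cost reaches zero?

14

Both fermentation and hops are binding at x*.
From A_Bᵀ y = c: 6·y_fermentation + 2·y_hops = 20; 4·y_fermentation + 3·y_hops = 15.
This yields shadow prices y_fermentation = 3, y_hops = 1.
barley beer enters the basis when its profit ≥ yᵀa₃ = 3·3 + 1·5 = 14.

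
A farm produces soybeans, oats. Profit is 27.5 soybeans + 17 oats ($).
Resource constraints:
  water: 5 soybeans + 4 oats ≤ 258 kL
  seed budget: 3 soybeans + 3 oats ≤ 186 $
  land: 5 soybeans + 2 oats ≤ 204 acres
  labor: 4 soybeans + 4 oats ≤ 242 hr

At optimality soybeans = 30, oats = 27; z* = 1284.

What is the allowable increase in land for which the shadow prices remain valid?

54

Binding constraints: water, land. The basis is B = [[5,4],[5,2]] with det -10.
Per unit increase in land, x* moves by d = (0.4, -0.5).
The basis stays optimal until oats reaches 0; allowable increase = 54 acres.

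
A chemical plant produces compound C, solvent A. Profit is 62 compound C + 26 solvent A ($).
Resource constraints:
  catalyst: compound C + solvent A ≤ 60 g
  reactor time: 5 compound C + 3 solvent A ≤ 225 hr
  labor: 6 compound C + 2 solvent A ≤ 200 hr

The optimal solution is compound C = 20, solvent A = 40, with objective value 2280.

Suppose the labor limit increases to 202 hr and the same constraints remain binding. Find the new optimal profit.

At the optimum: catalyst uses 60 of 60 (binding); reactor time uses 220 of 225 (slack = 5); labor uses 200 of 200 (binding).
By complementary slackness, y = 0 for the non-binding constraint.
The binding rows give the dual system: 1·y_catalyst + 6·y_labor = 62 and 1·y_catalyst + 2·y_labor = 26.
This yields shadow prices y_catalyst = 8, y_labor = 9.
Δz = y_labor·Δb = 9 × (2) = 18, so new z* = 2280 + 18 = 2298.

2298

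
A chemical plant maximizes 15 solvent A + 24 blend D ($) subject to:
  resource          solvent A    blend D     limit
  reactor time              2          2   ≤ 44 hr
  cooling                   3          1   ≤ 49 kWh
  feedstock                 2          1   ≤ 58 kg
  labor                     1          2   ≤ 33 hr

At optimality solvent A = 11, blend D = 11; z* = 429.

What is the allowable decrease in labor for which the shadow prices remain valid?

2.5

Binding constraints: reactor time, labor. The basis is B = [[2,2],[1,2]] with det 2.
Per unit decrease in labor, x* moves by d = (1, -1).
The basis stays optimal until cooling becomes binding; allowable decrease = 2.5 hr.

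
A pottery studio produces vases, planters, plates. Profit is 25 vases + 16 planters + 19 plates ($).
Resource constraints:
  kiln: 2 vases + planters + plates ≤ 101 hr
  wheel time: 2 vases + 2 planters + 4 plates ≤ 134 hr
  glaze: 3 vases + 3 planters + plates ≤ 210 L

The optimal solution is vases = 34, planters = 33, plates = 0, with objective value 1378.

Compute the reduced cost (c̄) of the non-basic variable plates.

Binding: kiln and wheel time. Non-binding: glaze (9 unused).
Slack constraints have shadow price 0 (complementary slackness).
From A_Bᵀ y = c: 2·y_kiln + 2·y_wheel time = 25; 1·y_kiln + 2·y_wheel time = 16.
This yields shadow prices y_kiln = 9, y_wheel time = 3.5.
Reduced cost of plates: c₃ − yᵀa₃ = 19 − (9·1 + 3.5·4) = 19 − 23 = -4.

-4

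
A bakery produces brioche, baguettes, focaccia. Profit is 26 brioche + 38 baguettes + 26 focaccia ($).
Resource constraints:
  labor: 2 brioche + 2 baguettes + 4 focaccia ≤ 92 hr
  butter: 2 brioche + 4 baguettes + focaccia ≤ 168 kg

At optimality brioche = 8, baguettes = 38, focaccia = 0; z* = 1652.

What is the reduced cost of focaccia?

-8

Both labor and butter are binding at x*.
The binding rows give the dual system: 2·y_labor + 2·y_butter = 26 and 2·y_labor + 4·y_butter = 38.
→ y_labor = 7 and y_butter = 6.
Reduced cost of focaccia: c₃ − yᵀa₃ = 26 − (7·4 + 6·1) = 26 − 34 = -8.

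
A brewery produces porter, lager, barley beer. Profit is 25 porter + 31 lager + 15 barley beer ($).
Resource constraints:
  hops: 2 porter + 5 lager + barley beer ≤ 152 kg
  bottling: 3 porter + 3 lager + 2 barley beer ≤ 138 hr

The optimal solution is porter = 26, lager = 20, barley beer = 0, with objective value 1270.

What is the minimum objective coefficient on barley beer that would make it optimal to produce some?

At the optimum: hops uses 152 of 152 (binding); bottling uses 138 of 138 (binding).
From A_Bᵀ y = c: 2·y_hops + 3·y_bottling = 25; 5·y_hops + 3·y_bottling = 31.
Solving: y_hops = 2, y_bottling = 7.
barley beer enters the basis when its profit ≥ yᵀa₃ = 2·1 + 7·2 = 16.

16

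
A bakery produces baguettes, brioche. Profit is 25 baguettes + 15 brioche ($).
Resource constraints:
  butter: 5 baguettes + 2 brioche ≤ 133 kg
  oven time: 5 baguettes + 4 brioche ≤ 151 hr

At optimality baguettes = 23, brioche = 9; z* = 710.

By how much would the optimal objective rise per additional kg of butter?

2.5

At the optimum: butter uses 133 of 133 (binding); oven time uses 151 of 151 (binding).
The binding rows give the dual system: 5·y_butter + 5·y_oven time = 25 and 2·y_butter + 4·y_oven time = 15.
This yields shadow prices y_butter = 2.5, y_oven time = 2.5.
Shadow price of butter = 2.5.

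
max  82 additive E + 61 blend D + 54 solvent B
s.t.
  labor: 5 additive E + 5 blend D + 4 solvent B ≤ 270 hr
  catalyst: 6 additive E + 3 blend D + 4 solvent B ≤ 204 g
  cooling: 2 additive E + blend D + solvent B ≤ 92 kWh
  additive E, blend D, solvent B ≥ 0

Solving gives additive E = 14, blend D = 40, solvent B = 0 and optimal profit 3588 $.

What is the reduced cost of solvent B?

-6

At the optimum: labor uses 270 of 270 (binding); catalyst uses 204 of 204 (binding); cooling uses 68 of 92 (slack = 24).
Since cooling is not tight, its dual is 0.
The binding rows give the dual system: 5·y_labor + 6·y_catalyst = 82 and 5·y_labor + 3·y_catalyst = 61.
→ y_labor = 8 and y_catalyst = 7.
Reduced cost of solvent B: c₃ − yᵀa₃ = 54 − (8·4 + 7·4) = 54 − 60 = -6.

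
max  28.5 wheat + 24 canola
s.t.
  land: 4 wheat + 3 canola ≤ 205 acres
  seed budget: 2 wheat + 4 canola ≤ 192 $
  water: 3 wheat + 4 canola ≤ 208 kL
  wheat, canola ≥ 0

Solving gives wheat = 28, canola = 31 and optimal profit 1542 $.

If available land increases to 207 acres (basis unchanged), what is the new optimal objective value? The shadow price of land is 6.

Δb = 2, so new z* = 1542 + (6)·(2) = 1542 + 12 = 1554.

1554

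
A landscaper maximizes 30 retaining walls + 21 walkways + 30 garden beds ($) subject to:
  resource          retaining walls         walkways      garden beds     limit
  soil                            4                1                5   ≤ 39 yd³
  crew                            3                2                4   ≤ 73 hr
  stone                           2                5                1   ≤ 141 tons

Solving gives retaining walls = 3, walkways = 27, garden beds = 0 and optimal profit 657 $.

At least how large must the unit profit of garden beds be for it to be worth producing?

33

Check each constraint at x*: soil 39/39 (tight); crew 63/73 (slack 10); stone 141/141 (tight).
Since crew is not tight, its dual is 0.
From A_Bᵀ y = c: 4·y_soil + 2·y_stone = 30; 1·y_soil + 5·y_stone = 21.
This yields shadow prices y_soil = 6, y_stone = 3.
garden beds enters the basis when its profit ≥ yᵀa₃ = 6·5 + 3·1 = 33.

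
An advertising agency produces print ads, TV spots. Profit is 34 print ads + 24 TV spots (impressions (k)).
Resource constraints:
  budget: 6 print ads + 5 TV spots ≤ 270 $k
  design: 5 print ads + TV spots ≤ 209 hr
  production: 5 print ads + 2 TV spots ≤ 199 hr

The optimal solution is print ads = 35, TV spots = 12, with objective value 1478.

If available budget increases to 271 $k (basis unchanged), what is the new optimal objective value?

1482

Check each constraint at x*: budget 270/270 (tight); design 187/209 (slack 22); production 199/199 (tight).
Since design is not tight, its dual is 0.
The binding rows give the dual system: 6·y_budget + 5·y_production = 34 and 5·y_budget + 2·y_production = 24.
This yields shadow prices y_budget = 4, y_production = 2.
Δz = y_budget·Δb = 4 × (1) = 4, so new z* = 1478 + 4 = 1482.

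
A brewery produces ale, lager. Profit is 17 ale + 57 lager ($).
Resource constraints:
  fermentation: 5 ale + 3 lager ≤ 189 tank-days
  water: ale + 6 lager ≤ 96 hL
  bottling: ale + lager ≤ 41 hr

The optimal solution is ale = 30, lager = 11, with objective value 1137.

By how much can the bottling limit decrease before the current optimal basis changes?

25

Binding constraints: water, bottling. The basis is B = [[1,6],[1,1]] with det -5.
Per unit decrease in bottling, x* moves by d = (-1.2, 0.2).
The basis stays optimal until ale reaches 0; allowable decrease = 25 hr.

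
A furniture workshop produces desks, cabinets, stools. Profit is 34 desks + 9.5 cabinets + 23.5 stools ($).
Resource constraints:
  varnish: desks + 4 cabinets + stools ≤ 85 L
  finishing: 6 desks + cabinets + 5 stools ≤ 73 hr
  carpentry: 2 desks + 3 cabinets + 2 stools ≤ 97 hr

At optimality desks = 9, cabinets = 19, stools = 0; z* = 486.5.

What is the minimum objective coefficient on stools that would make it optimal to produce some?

28.5

At the optimum: varnish uses 85 of 85 (binding); finishing uses 73 of 73 (binding); carpentry uses 75 of 97 (slack = 22).
Slack constraints have shadow price 0 (complementary slackness).
Dual feasibility on the basic columns requires 1·y_varnish + 6·y_finishing = 34, 4·y_varnish + 1·y_finishing = 9.5.
This yields shadow prices y_varnish = 1, y_finishing = 5.5.
stools enters the basis when its profit ≥ yᵀa₃ = 1·1 + 5.5·5 = 28.5.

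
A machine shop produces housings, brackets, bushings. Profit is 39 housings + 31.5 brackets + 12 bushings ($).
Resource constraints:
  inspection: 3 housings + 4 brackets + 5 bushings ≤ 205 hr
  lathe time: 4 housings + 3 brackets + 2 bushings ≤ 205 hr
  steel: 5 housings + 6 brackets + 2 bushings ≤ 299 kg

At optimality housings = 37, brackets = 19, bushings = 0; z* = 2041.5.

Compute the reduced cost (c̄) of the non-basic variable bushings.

Binding: lathe time and steel. Non-binding: inspection (18 unused).
Slack constraints have shadow price 0 (complementary slackness).
From A_Bᵀ y = c: 4·y_lathe time + 5·y_steel = 39; 3·y_lathe time + 6·y_steel = 31.5.
Solving: y_lathe time = 8.5, y_steel = 1.
Reduced cost of bushings: c₃ − yᵀa₃ = 12 − (8.5·2 + 1·2) = 12 − 19 = -7.

-7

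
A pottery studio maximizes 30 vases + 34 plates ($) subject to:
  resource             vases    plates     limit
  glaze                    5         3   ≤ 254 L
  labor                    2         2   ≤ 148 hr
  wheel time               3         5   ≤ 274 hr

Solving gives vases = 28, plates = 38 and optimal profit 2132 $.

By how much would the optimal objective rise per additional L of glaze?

3

Binding: glaze and wheel time. Non-binding: labor (16 unused).
Since labor is not tight, its dual is 0.
Dual feasibility on the basic columns requires 5·y_glaze + 3·y_wheel time = 30, 3·y_glaze + 5·y_wheel time = 34.
→ y_glaze = 3 and y_wheel time = 5.
Shadow price of glaze = 3.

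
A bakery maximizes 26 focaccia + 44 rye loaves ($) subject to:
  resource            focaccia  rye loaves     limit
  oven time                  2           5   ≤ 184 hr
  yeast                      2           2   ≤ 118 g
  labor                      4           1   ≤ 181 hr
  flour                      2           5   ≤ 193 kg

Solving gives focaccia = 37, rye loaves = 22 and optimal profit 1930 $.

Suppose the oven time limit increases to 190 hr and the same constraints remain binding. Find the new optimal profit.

1966

Binding: oven time and yeast. Non-binding: labor (11 unused), flour (9 unused).
By complementary slackness, y = 0 for the non-binding constraints.
Dual feasibility on the basic columns requires 2·y_oven time + 2·y_yeast = 26, 5·y_oven time + 2·y_yeast = 44.
→ y_oven time = 6 and y_yeast = 7.
Δz = y_oven time·Δb = 6 × (6) = 36, so new z* = 1930 + 36 = 1966.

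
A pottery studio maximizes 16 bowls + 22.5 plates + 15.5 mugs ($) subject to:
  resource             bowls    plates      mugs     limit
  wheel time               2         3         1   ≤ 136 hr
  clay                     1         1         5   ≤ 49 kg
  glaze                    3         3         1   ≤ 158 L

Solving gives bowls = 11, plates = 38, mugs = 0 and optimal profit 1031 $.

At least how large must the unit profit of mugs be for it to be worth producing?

At the optimum: wheel time uses 136 of 136 (binding); clay uses 49 of 49 (binding); glaze uses 147 of 158 (slack = 11).
By complementary slackness, y = 0 for the non-binding constraint.
Dual feasibility on the basic columns requires 2·y_wheel time + 1·y_clay = 16, 3·y_wheel time + 1·y_clay = 22.5.
Solving: y_wheel time = 6.5, y_clay = 3.
mugs enters the basis when its profit ≥ yᵀa₃ = 6.5·1 + 3·5 = 21.5.

21.5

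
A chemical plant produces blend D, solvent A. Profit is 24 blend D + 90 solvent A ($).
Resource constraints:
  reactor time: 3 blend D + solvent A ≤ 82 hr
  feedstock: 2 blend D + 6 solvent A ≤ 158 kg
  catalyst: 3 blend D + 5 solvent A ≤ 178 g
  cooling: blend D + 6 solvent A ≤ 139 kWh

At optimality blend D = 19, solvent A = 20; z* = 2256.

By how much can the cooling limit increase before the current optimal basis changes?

19

Binding constraints: feedstock, cooling. The basis is B = [[2,6],[1,6]] with det 6.
Per unit increase in cooling, x* moves by d = (-1, 0.3333).
The basis stays optimal until blend D reaches 0; allowable increase = 19 kWh.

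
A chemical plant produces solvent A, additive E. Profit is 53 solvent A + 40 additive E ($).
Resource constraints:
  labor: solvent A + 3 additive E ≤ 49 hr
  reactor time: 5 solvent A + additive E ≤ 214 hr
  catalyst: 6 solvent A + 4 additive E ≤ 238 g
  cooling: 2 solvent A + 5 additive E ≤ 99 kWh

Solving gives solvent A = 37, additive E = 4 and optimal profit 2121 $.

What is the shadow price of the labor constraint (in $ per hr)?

2

Binding: labor and catalyst. Non-binding: reactor time (25 unused), cooling (5 unused).
Slack constraints have shadow price 0 (complementary slackness).
From A_Bᵀ y = c: 1·y_labor + 6·y_catalyst = 53; 3·y_labor + 4·y_catalyst = 40.
This yields shadow prices y_labor = 2, y_catalyst = 8.5.
Shadow price of labor = 2.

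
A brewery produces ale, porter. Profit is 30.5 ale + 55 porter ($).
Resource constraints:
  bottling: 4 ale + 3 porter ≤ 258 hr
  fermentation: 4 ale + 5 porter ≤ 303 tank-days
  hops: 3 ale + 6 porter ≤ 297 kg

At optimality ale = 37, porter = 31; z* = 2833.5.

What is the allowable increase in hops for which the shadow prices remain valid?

66.6

Binding constraints: fermentation, hops. The basis is B = [[4,5],[3,6]] with det 9.
Per unit increase in hops, x* moves by d = (-0.5556, 0.4444).
The basis stays optimal until ale reaches 0; allowable increase = 66.6 kg.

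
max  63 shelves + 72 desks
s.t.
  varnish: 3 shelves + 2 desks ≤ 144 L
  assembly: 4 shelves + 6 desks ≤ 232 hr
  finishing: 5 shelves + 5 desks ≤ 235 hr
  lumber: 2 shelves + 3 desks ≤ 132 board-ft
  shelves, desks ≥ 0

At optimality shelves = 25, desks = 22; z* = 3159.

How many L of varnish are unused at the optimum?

varnish used = 3·25 + 2·22 = 119; slack = 144 − 119 = 25.

25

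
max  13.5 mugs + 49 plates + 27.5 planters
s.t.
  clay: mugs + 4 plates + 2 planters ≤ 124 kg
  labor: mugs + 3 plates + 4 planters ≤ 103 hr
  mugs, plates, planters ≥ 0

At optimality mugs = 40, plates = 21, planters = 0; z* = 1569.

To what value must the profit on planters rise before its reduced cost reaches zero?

37

At the optimum: clay uses 124 of 124 (binding); labor uses 103 of 103 (binding).
Dual feasibility on the basic columns requires 1·y_clay + 1·y_labor = 13.5, 4·y_clay + 3·y_labor = 49.
This yields shadow prices y_clay = 8.5, y_labor = 5.
planters enters the basis when its profit ≥ yᵀa₃ = 8.5·2 + 5·4 = 37.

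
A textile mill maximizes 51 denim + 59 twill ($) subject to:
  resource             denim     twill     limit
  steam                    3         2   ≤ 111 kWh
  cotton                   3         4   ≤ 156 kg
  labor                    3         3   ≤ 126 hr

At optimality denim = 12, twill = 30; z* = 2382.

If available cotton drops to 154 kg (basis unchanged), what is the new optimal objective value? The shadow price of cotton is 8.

Δb = -2, so new z* = 2382 + (8)·(-2) = 2382 − 16 = 2366.

2366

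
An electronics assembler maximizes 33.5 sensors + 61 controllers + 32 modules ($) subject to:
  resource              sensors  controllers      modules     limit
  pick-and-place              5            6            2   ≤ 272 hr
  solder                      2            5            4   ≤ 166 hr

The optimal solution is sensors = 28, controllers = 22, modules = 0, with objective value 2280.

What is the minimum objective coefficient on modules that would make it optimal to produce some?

Check each constraint at x*: pick-and-place 272/272 (tight); solder 166/166 (tight).
The binding rows give the dual system: 5·y_pick-and-place + 2·y_solder = 33.5 and 6·y_pick-and-place + 5·y_solder = 61.
Solving: y_pick-and-place = 3.5, y_solder = 8.
modules enters the basis when its profit ≥ yᵀa₃ = 3.5·2 + 8·4 = 39.

39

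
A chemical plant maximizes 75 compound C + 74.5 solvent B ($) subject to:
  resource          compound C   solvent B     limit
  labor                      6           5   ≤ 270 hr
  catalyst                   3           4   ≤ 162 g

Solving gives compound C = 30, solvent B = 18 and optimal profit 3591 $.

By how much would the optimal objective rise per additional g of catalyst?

8

At the optimum: labor uses 270 of 270 (binding); catalyst uses 162 of 162 (binding).
The binding rows give the dual system: 6·y_labor + 3·y_catalyst = 75 and 5·y_labor + 4·y_catalyst = 74.5.
This yields shadow prices y_labor = 8.5, y_catalyst = 8.
Shadow price of catalyst = 8.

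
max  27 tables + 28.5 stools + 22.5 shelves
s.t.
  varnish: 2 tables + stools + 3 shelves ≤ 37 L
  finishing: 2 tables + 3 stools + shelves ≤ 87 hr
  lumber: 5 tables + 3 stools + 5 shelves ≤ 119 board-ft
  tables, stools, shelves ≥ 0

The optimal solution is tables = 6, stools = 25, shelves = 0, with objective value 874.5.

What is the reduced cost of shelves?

At the optimum: varnish uses 37 of 37 (binding); finishing uses 87 of 87 (binding); lumber uses 105 of 119 (slack = 14).
Slack constraints have shadow price 0 (complementary slackness).
Dual feasibility on the basic columns requires 2·y_varnish + 2·y_finishing = 27, 1·y_varnish + 3·y_finishing = 28.5.
→ y_varnish = 6 and y_finishing = 7.5.
Reduced cost of shelves: c₃ − yᵀa₃ = 22.5 − (6·3 + 7.5·1) = 22.5 − 25.5 = -3.

-3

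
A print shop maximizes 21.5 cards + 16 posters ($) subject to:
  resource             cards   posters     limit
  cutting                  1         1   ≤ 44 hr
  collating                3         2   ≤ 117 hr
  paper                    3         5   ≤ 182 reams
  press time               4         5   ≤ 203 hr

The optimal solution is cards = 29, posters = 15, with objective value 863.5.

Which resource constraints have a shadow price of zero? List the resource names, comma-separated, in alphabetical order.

paper, press time

cutting: 44/44 (binding)
collating: 117/117 (binding)
paper: 162/182 (slack 20)
press time: 191/203 (slack 12)
By complementary slackness, a constraint with positive slack has shadow price 0 → paper, press time.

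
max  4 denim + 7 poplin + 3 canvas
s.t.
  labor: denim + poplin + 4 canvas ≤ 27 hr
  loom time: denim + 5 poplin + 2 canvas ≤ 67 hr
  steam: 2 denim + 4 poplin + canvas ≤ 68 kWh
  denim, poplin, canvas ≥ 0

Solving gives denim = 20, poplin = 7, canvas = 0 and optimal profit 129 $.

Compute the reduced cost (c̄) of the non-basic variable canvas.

-2.5

At the optimum: labor uses 27 of 27 (binding); loom time uses 55 of 67 (slack = 12); steam uses 68 of 68 (binding).
Since loom time is not tight, its dual is 0.
From A_Bᵀ y = c: 1·y_labor + 2·y_steam = 4; 1·y_labor + 4·y_steam = 7.
Solving: y_labor = 1, y_steam = 1.5.
Reduced cost of canvas: c₃ − yᵀa₃ = 3 − (1·4 + 1.5·1) = 3 − 5.5 = -2.5.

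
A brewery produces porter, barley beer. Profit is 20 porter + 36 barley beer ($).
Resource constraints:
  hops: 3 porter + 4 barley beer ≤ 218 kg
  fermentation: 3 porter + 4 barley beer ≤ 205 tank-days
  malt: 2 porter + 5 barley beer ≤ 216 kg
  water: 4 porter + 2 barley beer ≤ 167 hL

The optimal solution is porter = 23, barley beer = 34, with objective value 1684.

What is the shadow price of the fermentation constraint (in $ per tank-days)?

Binding: fermentation and malt. Non-binding: hops (13 unused), water (7 unused).
Since hops, water are not tight, their duals are 0.
Dual feasibility on the basic columns requires 3·y_fermentation + 2·y_malt = 20, 4·y_fermentation + 5·y_malt = 36.
Solving: y_fermentation = 4, y_malt = 4.
Shadow price of fermentation = 4.

4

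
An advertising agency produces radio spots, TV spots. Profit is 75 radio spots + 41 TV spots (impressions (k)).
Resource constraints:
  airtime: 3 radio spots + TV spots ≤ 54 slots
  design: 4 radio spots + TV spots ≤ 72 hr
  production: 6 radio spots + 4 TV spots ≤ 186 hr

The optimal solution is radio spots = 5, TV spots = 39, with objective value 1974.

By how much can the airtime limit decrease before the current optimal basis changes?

7.5

Binding constraints: airtime, production. The basis is B = [[3,1],[6,4]] with det 6.
Per unit decrease in airtime, x* moves by d = (-0.6667, 1).
The basis stays optimal until radio spots reaches 0; allowable decrease = 7.5 slots.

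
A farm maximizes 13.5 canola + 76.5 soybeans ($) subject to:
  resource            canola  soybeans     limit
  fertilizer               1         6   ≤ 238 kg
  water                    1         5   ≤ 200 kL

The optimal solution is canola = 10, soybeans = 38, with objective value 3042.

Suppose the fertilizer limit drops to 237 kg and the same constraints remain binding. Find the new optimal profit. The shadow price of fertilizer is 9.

Δb = -1, so new z* = 3042 + (9)·(-1) = 3042 − 9 = 3033.

3033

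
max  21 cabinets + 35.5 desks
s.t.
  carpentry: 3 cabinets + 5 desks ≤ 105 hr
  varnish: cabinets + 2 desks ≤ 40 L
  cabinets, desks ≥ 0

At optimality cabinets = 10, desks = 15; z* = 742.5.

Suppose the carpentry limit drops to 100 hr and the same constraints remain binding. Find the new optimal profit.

Check each constraint at x*: carpentry 105/105 (tight); varnish 40/40 (tight).
From A_Bᵀ y = c: 3·y_carpentry + 1·y_varnish = 21; 5·y_carpentry + 2·y_varnish = 35.5.
→ y_carpentry = 6.5 and y_varnish = 1.5.
Δz = y_carpentry·Δb = 6.5 × (-5) = -32.5, so new z* = 742.5 − 32.5 = 710.

710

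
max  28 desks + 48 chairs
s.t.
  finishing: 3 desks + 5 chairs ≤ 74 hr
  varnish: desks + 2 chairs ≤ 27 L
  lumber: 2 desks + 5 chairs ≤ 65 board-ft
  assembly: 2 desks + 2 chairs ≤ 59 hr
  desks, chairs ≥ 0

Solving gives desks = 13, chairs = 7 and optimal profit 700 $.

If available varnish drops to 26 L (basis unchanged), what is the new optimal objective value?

Check each constraint at x*: finishing 74/74 (tight); varnish 27/27 (tight); lumber 61/65 (slack 4); assembly 40/59 (slack 19).
Since lumber, assembly are not tight, their duals are 0.
From A_Bᵀ y = c: 3·y_finishing + 1·y_varnish = 28; 5·y_finishing + 2·y_varnish = 48.
→ y_finishing = 8 and y_varnish = 4.
Δz = y_varnish·Δb = 4 × (-1) = -4, so new z* = 700 − 4 = 696.

696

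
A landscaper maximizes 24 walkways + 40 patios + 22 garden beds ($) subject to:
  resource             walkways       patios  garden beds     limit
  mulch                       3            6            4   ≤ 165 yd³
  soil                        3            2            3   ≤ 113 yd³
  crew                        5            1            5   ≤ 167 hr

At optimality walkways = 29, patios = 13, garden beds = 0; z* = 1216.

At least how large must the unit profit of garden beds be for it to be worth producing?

30

Check each constraint at x*: mulch 165/165 (tight); soil 113/113 (tight); crew 158/167 (slack 9).
Since crew is not tight, its dual is 0.
Dual feasibility on the basic columns requires 3·y_mulch + 3·y_soil = 24, 6·y_mulch + 2·y_soil = 40.
→ y_mulch = 6 and y_soil = 2.
garden beds enters the basis when its profit ≥ yᵀa₃ = 6·4 + 2·3 = 30.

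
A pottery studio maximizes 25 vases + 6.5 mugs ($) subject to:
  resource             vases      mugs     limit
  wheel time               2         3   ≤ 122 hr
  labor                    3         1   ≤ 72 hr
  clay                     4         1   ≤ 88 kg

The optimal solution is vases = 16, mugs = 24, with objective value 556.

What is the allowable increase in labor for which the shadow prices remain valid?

Binding constraints: labor, clay. The basis is B = [[3,1],[4,1]] with det -1.
Per unit increase in labor, x* moves by d = (-1, 4).
The basis stays optimal until wheel time becomes binding; allowable increase = 1.8 hr.

1.8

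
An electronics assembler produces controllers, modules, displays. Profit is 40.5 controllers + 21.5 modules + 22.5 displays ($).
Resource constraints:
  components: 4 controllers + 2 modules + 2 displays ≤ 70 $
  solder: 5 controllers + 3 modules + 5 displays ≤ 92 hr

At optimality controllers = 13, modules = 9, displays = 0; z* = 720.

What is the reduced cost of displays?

-4

Check each constraint at x*: components 70/70 (tight); solder 92/92 (tight).
Dual feasibility on the basic columns requires 4·y_components + 5·y_solder = 40.5, 2·y_components + 3·y_solder = 21.5.
Solving: y_components = 7, y_solder = 2.5.
Reduced cost of displays: c₃ − yᵀa₃ = 22.5 − (7·2 + 2.5·5) = 22.5 − 26.5 = -4.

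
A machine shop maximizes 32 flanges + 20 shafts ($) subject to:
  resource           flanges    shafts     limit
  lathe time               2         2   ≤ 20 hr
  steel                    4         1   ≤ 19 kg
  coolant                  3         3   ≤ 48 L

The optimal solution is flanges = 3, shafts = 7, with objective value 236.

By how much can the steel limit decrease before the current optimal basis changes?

9

Binding constraints: lathe time, steel. The basis is B = [[2,2],[4,1]] with det -6.
Per unit decrease in steel, x* moves by d = (-0.3333, 0.3333).
The basis stays optimal until flanges reaches 0; allowable decrease = 9 kg.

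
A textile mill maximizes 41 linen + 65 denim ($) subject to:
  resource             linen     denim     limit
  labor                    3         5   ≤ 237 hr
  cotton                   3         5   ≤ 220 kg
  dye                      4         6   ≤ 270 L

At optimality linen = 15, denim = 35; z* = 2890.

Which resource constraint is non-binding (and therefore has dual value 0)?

labor: 220/237 (slack 17)
cotton: 220/220 (binding)
dye: 270/270 (binding)
By complementary slackness, a constraint with positive slack has shadow price 0 → labor.

labor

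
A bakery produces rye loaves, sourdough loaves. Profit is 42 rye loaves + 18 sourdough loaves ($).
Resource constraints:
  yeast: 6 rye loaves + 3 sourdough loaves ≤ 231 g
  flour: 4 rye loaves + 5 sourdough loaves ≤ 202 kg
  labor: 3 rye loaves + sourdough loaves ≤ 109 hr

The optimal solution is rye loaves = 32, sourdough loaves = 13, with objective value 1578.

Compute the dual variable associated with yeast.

4

At the optimum: yeast uses 231 of 231 (binding); flour uses 193 of 202 (slack = 9); labor uses 109 of 109 (binding).
Slack constraints have shadow price 0 (complementary slackness).
The binding rows give the dual system: 6·y_yeast + 3·y_labor = 42 and 3·y_yeast + 1·y_labor = 18.
Solving: y_yeast = 4, y_labor = 6.
Shadow price of yeast = 4.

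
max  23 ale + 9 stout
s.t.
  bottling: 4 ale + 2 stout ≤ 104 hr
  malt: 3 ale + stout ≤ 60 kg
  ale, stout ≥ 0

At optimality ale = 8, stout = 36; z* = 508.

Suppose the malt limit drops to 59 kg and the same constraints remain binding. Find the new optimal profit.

503

At the optimum: bottling uses 104 of 104 (binding); malt uses 60 of 60 (binding).
The binding rows give the dual system: 4·y_bottling + 3·y_malt = 23 and 2·y_bottling + 1·y_malt = 9.
This yields shadow prices y_bottling = 2, y_malt = 5.
Δz = y_malt·Δb = 5 × (-1) = -5, so new z* = 508 − 5 = 503.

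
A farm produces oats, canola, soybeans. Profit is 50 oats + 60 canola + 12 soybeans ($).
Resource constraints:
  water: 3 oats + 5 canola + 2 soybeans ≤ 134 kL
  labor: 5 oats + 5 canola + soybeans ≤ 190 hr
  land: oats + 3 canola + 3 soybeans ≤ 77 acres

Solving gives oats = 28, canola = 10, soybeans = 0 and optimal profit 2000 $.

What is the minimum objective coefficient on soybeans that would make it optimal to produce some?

17

At the optimum: water uses 134 of 134 (binding); labor uses 190 of 190 (binding); land uses 58 of 77 (slack = 19).
By complementary slackness, y = 0 for the non-binding constraint.
From A_Bᵀ y = c: 3·y_water + 5·y_labor = 50; 5·y_water + 5·y_labor = 60.
→ y_water = 5 and y_labor = 7.
soybeans enters the basis when its profit ≥ yᵀa₃ = 5·2 + 7·1 = 17.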